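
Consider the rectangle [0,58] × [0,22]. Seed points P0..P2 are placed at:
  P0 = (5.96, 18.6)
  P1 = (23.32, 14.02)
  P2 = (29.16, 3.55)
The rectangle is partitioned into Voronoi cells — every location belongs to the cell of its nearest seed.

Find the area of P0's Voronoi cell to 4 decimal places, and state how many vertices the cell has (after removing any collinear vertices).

Area of P0's cell: 291.2600 (4 vertices)

1. box [0,58]×[0,22]: [(0, 0) (58, 0) (58, 22) (0, 22)]
2. ⊥bis P0·P1 via (14.64,16.31): [(0, 0) (10.337, 0) (16.1412, 22) (0, 22)]  |A|=291.26
3. ⊥bis P0·P2 via (17.56,11.075): [(0, 0) (10.337, 0) (16.1412, 22) (0, 22)]  |A|=291.26
4. canonical 4-gon: [(0, 0) (10.337, 0) (16.1412, 22) (0, 22)]
5. shoelace: 291.26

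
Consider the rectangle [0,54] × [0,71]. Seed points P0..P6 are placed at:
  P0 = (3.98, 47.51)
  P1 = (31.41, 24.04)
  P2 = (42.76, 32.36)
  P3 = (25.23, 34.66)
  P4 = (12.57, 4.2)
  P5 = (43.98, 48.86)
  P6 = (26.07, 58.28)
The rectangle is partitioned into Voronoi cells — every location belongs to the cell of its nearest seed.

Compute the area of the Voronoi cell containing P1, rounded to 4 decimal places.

Area of P1's cell: 664.0871

1. box [0,54]×[0,71]: [(0, 0) (54, 0) (54, 71) (0, 71)]
2. ⊥bis P1·P0 via (17.695,35.775): [(0, 15.0944) (0, 0) (54, 0) (54, 71) (47.8347, 71)]  |A|=2496.8873
3. ⊥bis P1·P2 via (37.085,28.2): [(25.1475, 44.4849) (0, 15.0944) (0, 0) (54, 0) (54, 5.1248)]  |A|=1464.8186
4. ⊥bis P1·P3 via (28.32,29.35): [(33.8732, 32.5815) (0, 12.87) (0, 0) (54, 0) (54, 5.1248)]  |A|=1149.2482
5. ⊥bis P1·P4 via (21.99,14.12): [(33.8732, 32.5815) (14.4508, 21.2792) (36.8595, 0) (54, 0) (54, 5.1248)]  |A|=664.0871
6. ⊥bis P1·P5 via (37.695,36.45): [(33.8732, 32.5815) (14.4508, 21.2792) (36.8595, 0) (54, 0) (54, 5.1248)]  |A|=664.0871
7. ⊥bis P1·P6 via (28.74,41.16): [(33.8732, 32.5815) (14.4508, 21.2792) (36.8595, 0) (54, 0) (54, 5.1248)]  |A|=664.0871
8. canonical 5-gon: [(33.8732, 32.5815) (14.4508, 21.2792) (36.8595, 0) (54, 0) (54, 5.1248)]
9. shoelace: 664.0871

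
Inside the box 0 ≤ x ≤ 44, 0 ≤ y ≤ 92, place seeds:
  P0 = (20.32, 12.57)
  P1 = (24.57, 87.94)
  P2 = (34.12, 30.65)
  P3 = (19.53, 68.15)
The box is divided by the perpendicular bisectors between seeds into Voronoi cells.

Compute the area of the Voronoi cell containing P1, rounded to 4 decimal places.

1. box [0,44]×[0,92]: [(0, 0) (44, 0) (44, 92) (0, 92)]
2. ⊥bis P1·P0 via (22.445,50.255): [(0, 51.5206) (44, 49.0395) (44, 92) (0, 92)]  |A|=1835.6759
3. ⊥bis P1·P2 via (29.345,59.295): [(0, 54.4033) (44, 61.7379) (44, 92) (0, 92)]  |A|=1492.8927
4. ⊥bis P1·P3 via (22.05,78.045): [(0, 83.6606) (44, 72.4549) (44, 92) (0, 92)]  |A|=613.4597
5. canonical 4-gon: [(0, 83.6606) (44, 72.4549) (44, 92) (0, 92)]
6. shoelace: 613.4597

Area of P1's cell: 613.4597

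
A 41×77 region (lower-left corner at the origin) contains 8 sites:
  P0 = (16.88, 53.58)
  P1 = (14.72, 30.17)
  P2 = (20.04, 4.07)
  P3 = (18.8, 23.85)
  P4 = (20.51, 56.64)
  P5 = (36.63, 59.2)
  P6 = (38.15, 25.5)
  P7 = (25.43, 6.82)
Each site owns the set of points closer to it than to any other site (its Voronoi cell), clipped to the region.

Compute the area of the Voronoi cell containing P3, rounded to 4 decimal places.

1. box [0,41]×[0,77]: [(0, 0) (41, 0) (41, 77) (0, 77)]
2. ⊥bis P3·P0 via (17.84,38.715): [(0, 37.5629) (0, 0) (41, 0) (41, 40.2107)]  |A|=1594.3582
3. ⊥bis P3·P1 via (16.76,27.01): [(36.7867, 39.9386) (0, 16.1903) (0, 0) (41, 0) (41, 40.2107)]  |A|=1201.2447
4. ⊥bis P3·P2 via (19.42,13.96): [(36.7867, 39.9386) (0, 16.1903) (0, 12.7426) (41, 15.3128) (41, 40.2107)]  |A|=626.1088
5. ⊥bis P3·P4 via (19.655,40.245): [(35.9453, 39.3955) (0, 16.1903) (0, 12.7426) (41, 15.3128) (41, 39.1319)]  |A|=622.3525
6. ⊥bis P3·P5 via (27.715,41.525): [(34.1872, 38.2605) (0, 16.1903) (0, 12.7426) (41, 15.3128) (41, 34.8242)]  |A|=604.579
7. ⊥bis P3·P6 via (28.475,24.675): [(27.675, 34.0564) (0, 16.1903) (0, 12.7426) (29.3357, 14.5816)]  |A|=334.8877
8. ⊥bis P3·P7 via (22.115,15.335): [(29.0415, 18.0316) (27.675, 34.0564) (0, 16.1903) (0, 12.7426) (18.4225, 13.8975)]  |A|=315.962
9. canonical 5-gon: [(29.0415, 18.0316) (27.675, 34.0564) (0, 16.1903) (0, 12.7426) (18.4225, 13.8975)]
10. shoelace: 315.962

Area of P3's cell: 315.9620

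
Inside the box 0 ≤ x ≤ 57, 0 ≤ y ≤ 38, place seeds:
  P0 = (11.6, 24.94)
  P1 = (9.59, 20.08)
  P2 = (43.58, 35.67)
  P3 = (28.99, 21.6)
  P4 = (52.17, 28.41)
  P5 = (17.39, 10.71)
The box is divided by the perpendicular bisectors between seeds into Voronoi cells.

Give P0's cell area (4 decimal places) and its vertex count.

Area of P0's cell: 328.7246 (5 vertices)

1. box [0,57]×[0,38]: [(0, 0) (57, 0) (57, 38) (0, 38)]
2. ⊥bis P0·P1 via (10.595,22.51): [(0, 26.8919) (57, 3.3178) (57, 38) (0, 38)]  |A|=1305.0238
3. ⊥bis P0·P2 via (27.59,30.305): [(0, 26.8919) (33.3651, 13.0927) (25.0082, 38) (0, 38)]  |A|=496.7541
4. ⊥bis P0·P3 via (20.295,23.27): [(0, 26.8919) (19.446, 18.8494) (23.1241, 38) (0, 38)]  |A|=329.4241
5. ⊥bis P0·P4 via (31.885,26.675): [(0, 26.8919) (19.446, 18.8494) (23.1241, 38) (0, 38)]  |A|=329.4241
6. ⊥bis P0·P5 via (14.495,17.825): [(0, 26.8919) (18.2393, 19.3485) (19.6522, 19.9234) (23.1241, 38) (0, 38)]  |A|=328.7246
7. canonical 5-gon: [(0, 26.8919) (18.2393, 19.3485) (19.6522, 19.9234) (23.1241, 38) (0, 38)]
8. shoelace: 328.7246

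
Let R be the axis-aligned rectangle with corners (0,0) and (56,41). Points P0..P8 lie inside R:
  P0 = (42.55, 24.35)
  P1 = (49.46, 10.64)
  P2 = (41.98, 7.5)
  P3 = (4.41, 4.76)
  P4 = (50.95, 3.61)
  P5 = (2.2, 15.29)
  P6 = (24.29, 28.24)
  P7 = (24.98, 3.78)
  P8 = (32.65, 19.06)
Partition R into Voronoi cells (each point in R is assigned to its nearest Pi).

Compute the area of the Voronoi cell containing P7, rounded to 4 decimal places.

1. box [0,56]×[0,41]: [(0, 0) (56, 0) (56, 41) (0, 41)]
2. ⊥bis P7·P0 via (33.765,14.065): [(0, 0) (50.2315, 0) (2.231, 41) (0, 41)]  |A|=1075.4813
3. ⊥bis P7·P1 via (37.22,7.21): [(0, 0) (39.2404, 0) (35.7818, 12.3424) (2.231, 41) (0, 41)]  |A|=1007.6533
4. ⊥bis P7·P2 via (33.48,5.64): [(0, 0) (34.7142, 0) (31.1471, 16.3011) (2.231, 41) (0, 41)]  |A|=949.0063
5. ⊥bis P7·P3 via (14.695,4.27): [(14.4916, 0) (34.7142, 0) (31.1471, 16.3011) (15.8891, 29.3338)]  |A|=397.7198
6. ⊥bis P7·P4 via (37.965,3.695): [(14.4916, 0) (34.7142, 0) (31.1471, 16.3011) (15.8891, 29.3338)]  |A|=397.7198
7. ⊥bis P7·P5 via (13.59,9.535): [(15.087, 12.4978) (14.4916, 0) (34.7142, 0) (31.1471, 16.3011) (21.271, 24.7368)]  |A|=350.5712
8. ⊥bis P7·P6 via (24.635,16.01): [(16.7492, 15.7875) (15.087, 12.4978) (14.4916, 0) (34.7142, 0) (31.1705, 16.1944)]  |A|=286.5325
9. ⊥bis P7·P8 via (28.815,11.42): [(19.935, 15.8774) (16.7492, 15.7875) (15.087, 12.4978) (14.4916, 0) (34.7142, 0) (32.6348, 9.5026)]  |A|=248.7081
10. canonical 6-gon: [(19.935, 15.8774) (16.7492, 15.7875) (15.087, 12.4978) (14.4916, 0) (34.7142, 0) (32.6348, 9.5026)]
11. shoelace: 248.7081

Area of P7's cell: 248.7081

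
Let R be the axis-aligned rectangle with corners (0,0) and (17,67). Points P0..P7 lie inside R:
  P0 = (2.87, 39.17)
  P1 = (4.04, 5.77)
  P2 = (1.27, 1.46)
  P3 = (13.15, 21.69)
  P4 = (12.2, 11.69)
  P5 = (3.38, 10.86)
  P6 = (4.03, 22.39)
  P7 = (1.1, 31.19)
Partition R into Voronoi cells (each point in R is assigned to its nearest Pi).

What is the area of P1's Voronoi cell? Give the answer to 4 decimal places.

Area of P1's cell: 73.4942

1. box [0,17]×[0,67]: [(0, 0) (17, 0) (17, 67) (0, 67)]
2. ⊥bis P1·P0 via (3.455,22.47): [(0, 22.349) (0, 0) (17, 0) (17, 22.9445)]  |A|=384.9943
3. ⊥bis P1·P2 via (2.655,3.615): [(0, 22.349) (0, 5.3213) (8.2798, 0) (17, 0) (17, 22.9445)]  |A|=362.9645
4. ⊥bis P1·P3 via (8.595,13.73): [(0, 18.6484) (0, 5.3213) (8.2798, 0) (17, 0) (17, 8.9204)]  |A|=212.3044
5. ⊥bis P1·P4 via (8.12,8.73): [(1.5804, 17.744) (0, 18.6484) (0, 5.3213) (8.2798, 0) (14.4535, 0)]  |A|=120.9381
6. ⊥bis P1·P5 via (3.71,8.315): [(8.016, 8.8733) (0, 7.8339) (0, 5.3213) (8.2798, 0) (14.4535, 0)]  |A|=73.4942
7. ⊥bis P1·P6 via (4.035,14.08): [(8.016, 8.8733) (0, 7.8339) (0, 5.3213) (8.2798, 0) (14.4535, 0)]  |A|=73.4942
8. ⊥bis P1·P7 via (2.57,18.48): [(8.016, 8.8733) (0, 7.8339) (0, 5.3213) (8.2798, 0) (14.4535, 0)]  |A|=73.4942
9. canonical 5-gon: [(8.016, 8.8733) (0, 7.8339) (0, 5.3213) (8.2798, 0) (14.4535, 0)]
10. shoelace: 73.4942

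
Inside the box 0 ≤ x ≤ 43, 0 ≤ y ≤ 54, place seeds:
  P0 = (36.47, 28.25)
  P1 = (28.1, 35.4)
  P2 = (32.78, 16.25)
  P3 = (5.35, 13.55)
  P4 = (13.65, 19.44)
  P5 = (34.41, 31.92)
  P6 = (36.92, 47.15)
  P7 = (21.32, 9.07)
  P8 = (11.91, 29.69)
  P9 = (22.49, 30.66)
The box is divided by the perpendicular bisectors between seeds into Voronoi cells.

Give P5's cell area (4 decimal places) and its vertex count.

1. box [0,43]×[0,54]: [(0, 0) (43, 0) (43, 54) (0, 54)]
2. ⊥bis P5·P0 via (35.44,30.085): [(0, 10.1922) (43, 34.3285) (43, 54) (0, 54)]  |A|=1364.8042
3. ⊥bis P5·P1 via (31.255,33.66): [(26.523, 25.0798) (43, 34.3285) (43, 54) (42.4726, 54)]  |A|=169.6899
4. ⊥bis P5·P2 via (33.595,24.085): [(26.523, 25.0798) (43, 34.3285) (43, 54) (42.4726, 54)]  |A|=169.6899
5. ⊥bis P5·P3 via (19.88,22.735): [(26.523, 25.0798) (43, 34.3285) (43, 54) (42.4726, 54)]  |A|=169.6899
6. ⊥bis P5·P4 via (24.03,25.68): [(26.523, 25.0798) (43, 34.3285) (43, 54) (42.4726, 54)]  |A|=169.6899
7. ⊥bis P5·P6 via (35.665,39.535): [(34.5926, 39.7117) (26.523, 25.0798) (43, 34.3285) (43, 38.3261)]  |A|=100.0339
8. ⊥bis P5·P7 via (27.865,20.495): [(34.5926, 39.7117) (26.523, 25.0798) (43, 34.3285) (43, 38.3261)]  |A|=100.0339
9. ⊥bis P5·P8 via (23.16,30.805): [(34.5926, 39.7117) (26.523, 25.0798) (43, 34.3285) (43, 38.3261)]  |A|=100.0339
10. ⊥bis P5·P9 via (28.45,31.29): [(34.5926, 39.7117) (28.6909, 29.0108) (28.9617, 26.4487) (43, 34.3285) (43, 38.3261)]  |A|=96.7244
11. canonical 5-gon: [(34.5926, 39.7117) (28.6909, 29.0108) (28.9617, 26.4487) (43, 34.3285) (43, 38.3261)]
12. shoelace: 96.7244

Area of P5's cell: 96.7244 (5 vertices)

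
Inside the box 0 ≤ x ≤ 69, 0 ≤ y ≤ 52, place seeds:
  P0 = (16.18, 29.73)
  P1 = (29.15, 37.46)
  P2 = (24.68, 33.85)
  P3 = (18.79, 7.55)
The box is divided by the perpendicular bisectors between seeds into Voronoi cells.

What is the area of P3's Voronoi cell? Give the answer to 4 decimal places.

1. box [0,69]×[0,52]: [(0, 0) (69, 0) (69, 52) (0, 52)]
2. ⊥bis P3·P0 via (17.485,18.64): [(0, 16.5825) (0, 0) (69, 0) (69, 24.702)]  |A|=1424.3129
3. ⊥bis P3·P1 via (23.97,22.505): [(30.6544, 20.1897) (0, 16.5825) (0, 0) (69, 0) (69, 6.9078)]  |A|=1083.1504
4. ⊥bis P3·P2 via (21.735,20.7): [(42.8033, 15.9817) (26.301, 19.6774) (0, 16.5825) (0, 0) (69, 0) (69, 6.9078)]  |A|=1070.879
5. canonical 6-gon: [(42.8033, 15.9817) (26.301, 19.6774) (0, 16.5825) (0, 0) (69, 0) (69, 6.9078)]
6. shoelace: 1070.879

Area of P3's cell: 1070.8790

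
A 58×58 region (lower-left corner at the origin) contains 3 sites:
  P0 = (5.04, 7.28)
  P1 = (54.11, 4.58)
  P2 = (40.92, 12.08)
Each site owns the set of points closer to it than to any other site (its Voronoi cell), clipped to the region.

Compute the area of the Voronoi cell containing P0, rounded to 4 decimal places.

1. box [0,58]×[0,58]: [(0, 0) (58, 0) (58, 58) (0, 58)]
2. ⊥bis P0·P1 via (29.575,5.93): [(0, 0) (29.2487, 0) (32.4401, 58) (0, 58)]  |A|=1788.9747
3. ⊥bis P0·P2 via (22.98,9.68): [(0, 0) (24.275, 0) (16.5158, 58) (0, 58)]  |A|=1182.9323
4. canonical 4-gon: [(0, 0) (24.275, 0) (16.5158, 58) (0, 58)]
5. shoelace: 1182.9323

Area of P0's cell: 1182.9323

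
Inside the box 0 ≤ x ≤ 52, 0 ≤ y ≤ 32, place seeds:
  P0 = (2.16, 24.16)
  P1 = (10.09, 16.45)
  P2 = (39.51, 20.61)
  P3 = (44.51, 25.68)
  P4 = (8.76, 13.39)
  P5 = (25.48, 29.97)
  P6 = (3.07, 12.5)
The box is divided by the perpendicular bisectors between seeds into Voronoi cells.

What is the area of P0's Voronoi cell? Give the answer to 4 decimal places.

1. box [0,52]×[0,32]: [(0, 0) (52, 0) (52, 32) (0, 32)]
2. ⊥bis P0·P1 via (6.125,20.305): [(0, 14.0052) (17.4955, 32) (0, 32)]  |A|=157.4142
3. ⊥bis P0·P2 via (20.835,22.385): [(0, 14.0052) (17.4955, 32) (0, 32)]  |A|=157.4142
4. ⊥bis P0·P3 via (23.335,24.92): [(0, 14.0052) (17.4955, 32) (0, 32)]  |A|=157.4142
5. ⊥bis P0·P4 via (5.46,18.775): [(0, 15.429) (3.4249, 17.5279) (17.4955, 32) (0, 32)]  |A|=154.976
6. ⊥bis P0·P5 via (13.82,27.065): [(0, 15.429) (3.4249, 17.5279) (13.591, 27.9841) (12.5905, 32) (0, 32)]  |A|=145.1268
7. ⊥bis P0·P6 via (2.615,18.33): [(0, 18.1259) (4.3353, 18.4643) (13.591, 27.9841) (12.5905, 32) (0, 32)]  |A|=138.6327
8. canonical 5-gon: [(0, 18.1259) (4.3353, 18.4643) (13.591, 27.9841) (12.5905, 32) (0, 32)]
9. shoelace: 138.6327

Area of P0's cell: 138.6327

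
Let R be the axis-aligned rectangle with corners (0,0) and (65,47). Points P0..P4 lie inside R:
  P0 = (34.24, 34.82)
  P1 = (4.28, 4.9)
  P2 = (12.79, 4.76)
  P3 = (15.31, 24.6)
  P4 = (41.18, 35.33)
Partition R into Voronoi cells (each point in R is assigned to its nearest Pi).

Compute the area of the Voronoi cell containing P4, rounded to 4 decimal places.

Area of P4's cell: 1208.4712

1. box [0,65]×[0,47]: [(0, 0) (65, 0) (65, 47) (0, 47)]
2. ⊥bis P4·P0 via (37.71,35.075): [(40.2876, 0) (65, 0) (65, 47) (36.8337, 47)]  |A|=1242.6512
3. ⊥bis P4·P1 via (22.73,20.115): [(40.2876, 0) (65, 0) (65, 47) (36.8337, 47)]  |A|=1242.6512
4. ⊥bis P4·P2 via (26.985,20.045): [(39.681, 8.2544) (48.5692, 0) (65, 0) (65, 47) (36.8337, 47)]  |A|=1208.4712
5. ⊥bis P4·P3 via (28.245,29.965): [(39.681, 8.2544) (48.5692, 0) (65, 0) (65, 47) (36.8337, 47)]  |A|=1208.4712
6. canonical 5-gon: [(39.681, 8.2544) (48.5692, 0) (65, 0) (65, 47) (36.8337, 47)]
7. shoelace: 1208.4712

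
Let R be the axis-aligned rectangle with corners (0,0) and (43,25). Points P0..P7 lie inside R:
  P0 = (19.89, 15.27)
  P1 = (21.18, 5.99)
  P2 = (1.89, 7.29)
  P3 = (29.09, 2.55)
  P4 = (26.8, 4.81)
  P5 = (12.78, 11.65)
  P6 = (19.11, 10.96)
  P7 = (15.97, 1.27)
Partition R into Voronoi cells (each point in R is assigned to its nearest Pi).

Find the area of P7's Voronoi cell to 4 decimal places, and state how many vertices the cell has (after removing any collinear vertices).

Area of P7's cell: 64.2433 (5 vertices)

1. box [0,43]×[0,25]: [(0, 0) (43, 0) (43, 25) (0, 25)]
2. ⊥bis P7·P0 via (17.93,8.27): [(0, 13.2904) (0, 0) (43, 0) (43, 1.2504)]  |A|=312.6272
3. ⊥bis P7·P1 via (18.575,3.63): [(13.1619, 9.6051) (0, 13.2904) (0, 0) (21.8636, 0)]  |A|=192.4641
4. ⊥bis P7·P2 via (8.93,4.28): [(13.1619, 9.6051) (11.4158, 10.094) (7.1001, 0) (21.8636, 0)]  |A|=80.7699
5. ⊥bis P7·P3 via (22.53,1.91): [(13.1619, 9.6051) (11.4158, 10.094) (7.1001, 0) (21.8636, 0)]  |A|=80.7699
6. ⊥bis P7·P4 via (21.385,3.04): [(13.1619, 9.6051) (11.4158, 10.094) (7.1001, 0) (21.8636, 0)]  |A|=80.7699
7. ⊥bis P7·P5 via (14.375,6.46): [(15.6548, 6.8533) (9.1794, 4.8633) (7.1001, 0) (21.8636, 0)]  |A|=64.2666
8. ⊥bis P7·P6 via (17.54,6.115): [(15.8183, 6.6729) (15.453, 6.7913) (9.1794, 4.8633) (7.1001, 0) (21.8636, 0)]  |A|=64.2433
9. canonical 5-gon: [(15.8183, 6.6729) (15.453, 6.7913) (9.1794, 4.8633) (7.1001, 0) (21.8636, 0)]
10. shoelace: 64.2433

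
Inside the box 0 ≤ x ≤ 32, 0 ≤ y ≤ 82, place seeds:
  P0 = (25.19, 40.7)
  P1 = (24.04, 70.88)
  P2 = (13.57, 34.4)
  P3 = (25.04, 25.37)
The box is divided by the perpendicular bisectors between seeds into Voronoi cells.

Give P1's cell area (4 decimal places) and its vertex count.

Area of P1's cell: 833.6225 (5 vertices)

1. box [0,32]×[0,82]: [(0, 0) (32, 0) (32, 82) (0, 82)]
2. ⊥bis P1·P0 via (24.615,55.79): [(0, 54.8521) (32, 56.0714) (32, 82) (0, 82)]  |A|=849.2247
3. ⊥bis P1·P2 via (18.805,52.64): [(0, 58.0372) (9.797, 55.2254) (32, 56.0714) (32, 82) (0, 82)]  |A|=833.6225
4. ⊥bis P1·P3 via (24.54,48.125): [(0, 58.0372) (9.797, 55.2254) (32, 56.0714) (32, 82) (0, 82)]  |A|=833.6225
5. canonical 5-gon: [(0, 58.0372) (9.797, 55.2254) (32, 56.0714) (32, 82) (0, 82)]
6. shoelace: 833.6225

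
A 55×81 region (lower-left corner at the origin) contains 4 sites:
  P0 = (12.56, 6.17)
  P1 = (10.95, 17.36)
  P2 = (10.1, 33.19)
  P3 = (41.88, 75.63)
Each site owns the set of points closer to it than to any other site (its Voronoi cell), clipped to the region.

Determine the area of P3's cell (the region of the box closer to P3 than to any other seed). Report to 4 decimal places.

Area of P3's cell: 1524.6397

1. box [0,55]×[0,81]: [(0, 0) (55, 0) (55, 81) (0, 81)]
2. ⊥bis P3·P0 via (27.22,40.9): [(0, 52.3899) (55, 29.1737) (55, 81) (0, 81)]  |A|=2212.0005
3. ⊥bis P3·P1 via (26.415,46.495): [(0, 60.5162) (55, 31.3219) (55, 81) (0, 81)]  |A|=1929.4508
4. ⊥bis P3·P2 via (25.99,54.41): [(0, 73.8719) (55, 32.6867) (55, 81) (0, 81)]  |A|=1524.6397
5. canonical 4-gon: [(0, 73.8719) (55, 32.6867) (55, 81) (0, 81)]
6. shoelace: 1524.6397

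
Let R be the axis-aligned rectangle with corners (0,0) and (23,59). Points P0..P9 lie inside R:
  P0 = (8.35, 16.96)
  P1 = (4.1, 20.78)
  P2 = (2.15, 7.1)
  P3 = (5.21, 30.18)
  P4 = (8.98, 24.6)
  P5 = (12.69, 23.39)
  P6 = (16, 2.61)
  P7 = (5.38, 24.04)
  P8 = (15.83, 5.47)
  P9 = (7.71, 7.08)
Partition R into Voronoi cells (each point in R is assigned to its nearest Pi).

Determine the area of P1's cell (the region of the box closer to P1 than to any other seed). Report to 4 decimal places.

1. box [0,23]×[0,59]: [(0, 0) (23, 0) (23, 59) (0, 59)]
2. ⊥bis P1·P0 via (6.225,18.87): [(0, 11.9443) (23, 37.5333) (23, 59) (0, 59)]  |A|=788.008
3. ⊥bis P1·P2 via (3.125,13.94): [(0, 14.3854) (1.945, 14.1082) (23, 37.5333) (23, 59) (0, 59)]  |A|=785.634
4. ⊥bis P1·P3 via (4.655,25.48): [(0, 26.0297) (0, 14.3854) (1.945, 14.1082) (11.4455, 24.6781)]  |A|=78.2332
5. ⊥bis P1·P4 via (6.54,22.69): [(4.3256, 25.5189) (0, 26.0297) (0, 14.3854) (1.945, 14.1082) (7.9917, 20.8355)]  |A|=63.1017
6. ⊥bis P1·P5 via (8.395,22.085): [(4.3256, 25.5189) (0, 26.0297) (0, 14.3854) (1.945, 14.1082) (7.9917, 20.8355)]  |A|=63.1017
7. ⊥bis P1·P6 via (10.05,11.695): [(4.3256, 25.5189) (0, 26.0297) (0, 14.3854) (1.945, 14.1082) (7.9917, 20.8355)]  |A|=63.1017
8. ⊥bis P1·P7 via (4.74,22.41): [(7.6552, 21.2654) (0, 24.2711) (0, 14.3854) (1.945, 14.1082) (7.9917, 20.8355)]  |A|=48.0215
9. ⊥bis P1·P8 via (9.965,13.125): [(7.6552, 21.2654) (0, 24.2711) (0, 14.3854) (1.945, 14.1082) (7.9917, 20.8355)]  |A|=48.0215
10. ⊥bis P1·P9 via (5.905,13.93): [(7.6552, 21.2654) (0, 24.2711) (0, 14.3854) (1.945, 14.1082) (7.9917, 20.8355)]  |A|=48.0215
11. canonical 5-gon: [(7.6552, 21.2654) (0, 24.2711) (0, 14.3854) (1.945, 14.1082) (7.9917, 20.8355)]
12. shoelace: 48.0215

Area of P1's cell: 48.0215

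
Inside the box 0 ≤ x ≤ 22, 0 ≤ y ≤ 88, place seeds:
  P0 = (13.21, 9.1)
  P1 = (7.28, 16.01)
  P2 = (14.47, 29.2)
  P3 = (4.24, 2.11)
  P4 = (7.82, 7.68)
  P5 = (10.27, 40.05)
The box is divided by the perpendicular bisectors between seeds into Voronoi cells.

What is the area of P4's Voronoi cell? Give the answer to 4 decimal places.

1. box [0,22]×[0,88]: [(0, 0) (22, 0) (22, 88) (0, 88)]
2. ⊥bis P4·P0 via (10.515,8.39): [(0, 48.3026) (0, 0) (12.7254, 0)]  |A|=307.3336
3. ⊥bis P4·P1 via (7.55,11.845): [(9.5703, 11.976) (0, 11.3556) (0, 0) (12.7254, 0)]  |A|=130.5371
4. ⊥bis P4·P2 via (11.145,18.44): [(9.5703, 11.976) (0, 11.3556) (0, 0) (12.7254, 0)]  |A|=130.5371
5. ⊥bis P4·P3 via (6.03,4.895): [(12.5377, 0.7123) (9.5703, 11.976) (0, 11.3556) (0, 8.7707)]  |A|=71.023
6. ⊥bis P4·P5 via (9.045,23.865): [(12.5377, 0.7123) (9.5703, 11.976) (0, 11.3556) (0, 8.7707)]  |A|=71.023
7. canonical 4-gon: [(12.5377, 0.7123) (9.5703, 11.976) (0, 11.3556) (0, 8.7707)]
8. shoelace: 71.023

Area of P4's cell: 71.0230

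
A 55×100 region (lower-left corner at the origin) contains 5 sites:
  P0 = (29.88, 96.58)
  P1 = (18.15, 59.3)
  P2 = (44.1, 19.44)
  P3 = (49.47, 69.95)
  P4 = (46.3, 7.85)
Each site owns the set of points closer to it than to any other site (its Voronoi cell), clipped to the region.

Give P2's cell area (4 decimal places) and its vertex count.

Area of P2's cell: 1388.6431 (5 vertices)

1. box [0,55]×[0,100]: [(0, 0) (55, 0) (55, 100) (0, 100)]
2. ⊥bis P2·P0 via (36.99,58.01): [(0, 51.1913) (0, 0) (55, 0) (55, 61.33)]  |A|=3094.3337
3. ⊥bis P2·P1 via (31.125,39.37): [(0, 19.1067) (0, 0) (55, 0) (55, 54.9133)]  |A|=2035.5512
4. ⊥bis P2·P3 via (46.785,44.695): [(40.3545, 45.3787) (0, 19.1067) (0, 0) (55, 0) (55, 43.8216)]  |A|=1954.3295
5. ⊥bis P2·P4 via (45.2,13.645): [(40.3545, 45.3787) (0, 19.1067) (0, 5.0652) (55, 15.5052) (55, 43.8216)]  |A|=1388.6431
6. canonical 5-gon: [(40.3545, 45.3787) (0, 19.1067) (0, 5.0652) (55, 15.5052) (55, 43.8216)]
7. shoelace: 1388.6431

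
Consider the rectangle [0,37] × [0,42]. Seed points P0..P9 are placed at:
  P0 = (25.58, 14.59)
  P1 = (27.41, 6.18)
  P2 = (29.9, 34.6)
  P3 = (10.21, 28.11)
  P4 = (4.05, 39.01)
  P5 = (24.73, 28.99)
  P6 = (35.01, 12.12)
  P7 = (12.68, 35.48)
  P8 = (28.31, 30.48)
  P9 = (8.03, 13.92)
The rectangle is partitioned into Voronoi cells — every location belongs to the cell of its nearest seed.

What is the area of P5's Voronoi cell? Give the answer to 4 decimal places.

1. box [0,37]×[0,42]: [(0, 0) (37, 0) (37, 42) (0, 42)]
2. ⊥bis P5·P0 via (25.155,21.79): [(0, 20.3052) (37, 22.4892) (37, 42) (0, 42)]  |A|=762.3047
3. ⊥bis P5·P1 via (26.07,17.585): [(0, 20.3052) (37, 22.4892) (37, 42) (0, 42)]  |A|=762.3047
4. ⊥bis P5·P2 via (27.315,31.795): [(0, 20.3052) (37, 22.4892) (37, 22.8696) (16.2415, 42) (0, 42)]  |A|=563.7455
5. ⊥bis P5·P3 via (17.47,28.55): [(17.9056, 21.3621) (37, 22.4892) (37, 22.8696) (16.6793, 41.5965)]  |A|=197.7383
6. ⊥bis P5·P4 via (14.39,34): [(16.834, 39.0441) (17.9056, 21.3621) (37, 22.4892) (37, 22.8696) (17.6412, 40.7101)]  |A|=196.5792
7. ⊥bis P5·P6 via (29.87,20.555): [(16.834, 39.0441) (17.9056, 21.3621) (32.6198, 22.2306) (35.6739, 24.0917) (17.6412, 40.7101)]  |A|=192.6459
8. ⊥bis P5·P7 via (18.705,32.235): [(17.3942, 29.8012) (17.9056, 21.3621) (32.6198, 22.2306) (35.6739, 24.0917) (21.4026, 37.2437)]  |A|=167.5042
9. ⊥bis P5·P8 via (26.52,29.735): [(17.3942, 29.8012) (17.9056, 21.3621) (29.7147, 22.0591) (24.6345, 34.2653) (21.4026, 37.2437)]  |A|=123.5305
10. ⊥bis P5·P9 via (16.38,21.455): [(17.3942, 29.8012) (17.9056, 21.3621) (29.7147, 22.0591) (24.6345, 34.2653) (21.4026, 37.2437)]  |A|=123.5305
11. canonical 5-gon: [(17.3942, 29.8012) (17.9056, 21.3621) (29.7147, 22.0591) (24.6345, 34.2653) (21.4026, 37.2437)]
12. shoelace: 123.5305

Area of P5's cell: 123.5305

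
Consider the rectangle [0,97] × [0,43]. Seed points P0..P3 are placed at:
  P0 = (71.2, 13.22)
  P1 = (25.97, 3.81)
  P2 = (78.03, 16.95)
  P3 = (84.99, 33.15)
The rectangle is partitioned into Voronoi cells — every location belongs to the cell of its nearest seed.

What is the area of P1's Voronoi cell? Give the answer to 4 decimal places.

Area of P1's cell: 1972.9905

1. box [0,97]×[0,43]: [(0, 0) (97, 0) (97, 43) (0, 43)]
2. ⊥bis P1·P0 via (48.585,8.515): [(0, 0) (50.3565, 0) (41.4105, 43) (0, 43)]  |A|=1972.9905
3. ⊥bis P1·P2 via (52,10.38): [(0, 0) (50.3565, 0) (41.4105, 43) (0, 43)]  |A|=1972.9905
4. ⊥bis P1·P3 via (55.48,18.48): [(0, 0) (50.3565, 0) (41.4105, 43) (0, 43)]  |A|=1972.9905
5. canonical 4-gon: [(0, 0) (50.3565, 0) (41.4105, 43) (0, 43)]
6. shoelace: 1972.9905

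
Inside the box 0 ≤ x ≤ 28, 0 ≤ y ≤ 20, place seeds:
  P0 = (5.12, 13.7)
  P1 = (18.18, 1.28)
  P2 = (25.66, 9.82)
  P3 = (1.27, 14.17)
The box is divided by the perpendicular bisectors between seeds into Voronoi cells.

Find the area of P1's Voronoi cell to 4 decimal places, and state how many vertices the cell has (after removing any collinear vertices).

1. box [0,28]×[0,20]: [(0, 0) (28, 0) (28, 20) (0, 20)]
2. ⊥bis P1·P0 via (11.65,7.49): [(4.527, 0) (28, 0) (28, 20) (23.547, 20)]  |A|=279.26
3. ⊥bis P1·P2 via (21.92,5.55): [(15.3105, 11.3391) (4.527, 0) (28, 0) (28, 0.2247)]  |A|=134.5068
4. ⊥bis P1·P3 via (9.725,7.725): [(15.3105, 11.3391) (4.527, 0) (28, 0) (28, 0.2247)]  |A|=134.5068
5. canonical 4-gon: [(15.3105, 11.3391) (4.527, 0) (28, 0) (28, 0.2247)]
6. shoelace: 134.5068

Area of P1's cell: 134.5068 (4 vertices)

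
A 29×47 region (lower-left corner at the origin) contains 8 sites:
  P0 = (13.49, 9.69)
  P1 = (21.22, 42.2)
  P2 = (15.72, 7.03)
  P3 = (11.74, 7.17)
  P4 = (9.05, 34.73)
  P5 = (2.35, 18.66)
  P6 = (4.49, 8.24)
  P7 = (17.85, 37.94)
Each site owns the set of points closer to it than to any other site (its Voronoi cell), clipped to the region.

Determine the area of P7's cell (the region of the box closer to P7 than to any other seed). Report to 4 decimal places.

Area of P7's cell: 234.5628

1. box [0,29]×[0,47]: [(0, 0) (29, 0) (29, 47) (0, 47)]
2. ⊥bis P7·P0 via (15.67,23.815): [(0, 26.2334) (29, 21.7577) (29, 47) (0, 47)]  |A|=667.1284
3. ⊥bis P7·P1 via (19.535,40.07): [(0, 26.2334) (29, 21.7577) (29, 32.5824) (10.7748, 47) (0, 47)]  |A|=535.747
4. ⊥bis P7·P2 via (16.785,22.485): [(0, 26.2334) (29, 21.7577) (29, 32.5824) (10.7748, 47) (0, 47)]  |A|=535.747
5. ⊥bis P7·P3 via (14.795,22.555): [(0, 26.2334) (29, 21.7577) (29, 32.5824) (10.7748, 47) (0, 47)]  |A|=535.747
6. ⊥bis P7·P4 via (13.45,36.335): [(18.157, 23.4312) (29, 21.7577) (29, 32.5824) (10.7748, 47) (9.5597, 47)]  |A|=234.5628
7. ⊥bis P7·P5 via (10.1,28.3): [(18.157, 23.4312) (29, 21.7577) (29, 32.5824) (10.7748, 47) (9.5597, 47)]  |A|=234.5628
8. ⊥bis P7·P6 via (11.17,23.09): [(18.157, 23.4312) (29, 21.7577) (29, 32.5824) (10.7748, 47) (9.5597, 47)]  |A|=234.5628
9. canonical 5-gon: [(18.157, 23.4312) (29, 21.7577) (29, 32.5824) (10.7748, 47) (9.5597, 47)]
10. shoelace: 234.5628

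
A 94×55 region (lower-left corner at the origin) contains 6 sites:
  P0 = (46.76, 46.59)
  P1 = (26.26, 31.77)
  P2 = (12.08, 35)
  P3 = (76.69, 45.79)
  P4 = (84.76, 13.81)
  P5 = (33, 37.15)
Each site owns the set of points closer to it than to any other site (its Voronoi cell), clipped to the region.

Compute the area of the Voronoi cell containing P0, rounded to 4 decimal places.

Area of P0's cell: 643.0295

1. box [0,94]×[0,55]: [(0, 0) (94, 0) (94, 55) (0, 55)]
2. ⊥bis P0·P1 via (36.51,39.18): [(64.8343, 0) (94, 0) (94, 55) (25.0733, 55)]  |A|=2697.5418
3. ⊥bis P0·P2 via (29.42,40.795): [(64.8343, 0) (94, 0) (94, 55) (25.0733, 55)]  |A|=2697.5418
4. ⊥bis P0·P3 via (61.725,46.19): [(60.6453, 5.7945) (61.9605, 55) (25.0733, 55)]  |A|=907.526
5. ⊥bis P0·P4 via (65.76,30.2): [(53.3783, 15.8466) (61.1549, 24.8616) (61.9605, 55) (25.0733, 55)]  |A|=835.6849
6. ⊥bis P0·P5 via (39.88,41.87): [(55.8041, 18.6586) (61.1549, 24.8616) (61.9605, 55) (30.8722, 55)]  |A|=643.0295
7. canonical 4-gon: [(55.8041, 18.6586) (61.1549, 24.8616) (61.9605, 55) (30.8722, 55)]
8. shoelace: 643.0295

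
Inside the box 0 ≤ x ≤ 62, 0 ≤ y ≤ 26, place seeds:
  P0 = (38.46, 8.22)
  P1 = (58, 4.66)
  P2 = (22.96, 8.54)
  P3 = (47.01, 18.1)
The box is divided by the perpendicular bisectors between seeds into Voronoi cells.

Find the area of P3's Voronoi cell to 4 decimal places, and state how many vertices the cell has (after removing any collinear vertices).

1. box [0,62]×[0,26]: [(0, 0) (62, 0) (62, 26) (0, 26)]
2. ⊥bis P3·P0 via (42.735,13.16): [(57.9421, 0) (62, 0) (62, 26) (27.8977, 26)]  |A|=496.0829
3. ⊥bis P3·P1 via (52.505,11.38): [(48.5392, 8.1371) (62, 19.1441) (62, 26) (27.8977, 26)]  |A|=350.7254
4. ⊥bis P3·P2 via (34.985,13.32): [(31.018, 23.2997) (48.5392, 8.1371) (62, 19.1441) (62, 26) (29.9446, 26)]  |A|=347.9617
5. canonical 5-gon: [(31.018, 23.2997) (48.5392, 8.1371) (62, 19.1441) (62, 26) (29.9446, 26)]
6. shoelace: 347.9617

Area of P3's cell: 347.9617 (5 vertices)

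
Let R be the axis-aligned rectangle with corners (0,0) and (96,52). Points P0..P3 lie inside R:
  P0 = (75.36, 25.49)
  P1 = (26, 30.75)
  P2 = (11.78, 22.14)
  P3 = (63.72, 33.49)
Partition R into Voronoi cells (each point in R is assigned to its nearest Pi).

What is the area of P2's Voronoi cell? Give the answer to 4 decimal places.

Area of P2's cell: 996.2909

1. box [0,96]×[0,52]: [(0, 0) (96, 0) (96, 52) (0, 52)]
2. ⊥bis P2·P0 via (43.57,23.815): [(0, 0) (44.8248, 0) (42.0849, 52) (0, 52)]  |A|=2259.6534
3. ⊥bis P2·P1 via (18.89,26.445): [(0, 0) (34.9021, 0) (3.4168, 52) (0, 52)]  |A|=996.2909
4. ⊥bis P2·P3 via (37.75,27.815): [(0, 0) (34.9021, 0) (3.4168, 52) (0, 52)]  |A|=996.2909
5. canonical 4-gon: [(0, 0) (34.9021, 0) (3.4168, 52) (0, 52)]
6. shoelace: 996.2909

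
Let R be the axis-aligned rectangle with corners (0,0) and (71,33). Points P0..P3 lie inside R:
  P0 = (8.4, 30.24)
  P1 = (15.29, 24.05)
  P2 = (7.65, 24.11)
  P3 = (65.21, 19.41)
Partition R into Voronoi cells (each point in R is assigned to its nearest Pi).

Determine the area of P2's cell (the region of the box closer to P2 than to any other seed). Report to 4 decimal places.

1. box [0,71]×[0,33]: [(0, 0) (71, 0) (71, 33) (0, 33)]
2. ⊥bis P2·P0 via (8.025,27.175): [(0, 28.1569) (0, 0) (71, 0) (71, 19.4701)]  |A|=1690.7555
3. ⊥bis P2·P1 via (11.47,24.08): [(11.491, 26.7509) (0, 28.1569) (0, 0) (11.2809, 0)]  |A|=312.6621
4. ⊥bis P2·P3 via (36.43,21.76): [(11.491, 26.7509) (0, 28.1569) (0, 0) (11.2809, 0)]  |A|=312.6621
5. canonical 4-gon: [(11.491, 26.7509) (0, 28.1569) (0, 0) (11.2809, 0)]
6. shoelace: 312.6621

Area of P2's cell: 312.6621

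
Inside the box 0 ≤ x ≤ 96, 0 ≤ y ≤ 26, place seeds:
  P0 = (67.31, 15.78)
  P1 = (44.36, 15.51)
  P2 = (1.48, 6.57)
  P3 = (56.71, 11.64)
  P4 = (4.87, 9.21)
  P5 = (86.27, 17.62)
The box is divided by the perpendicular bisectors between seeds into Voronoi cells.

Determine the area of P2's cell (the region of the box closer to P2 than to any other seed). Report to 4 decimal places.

Area of P2's cell: 55.7627

1. box [0,96]×[0,26]: [(0, 0) (96, 0) (96, 26) (0, 26)]
2. ⊥bis P2·P0 via (34.395,11.175): [(0, 0) (35.9584, 0) (32.3209, 26) (0, 26)]  |A|=887.6315
3. ⊥bis P2·P1 via (22.92,11.04): [(0, 0) (25.2217, 0) (19.801, 26) (0, 26)]  |A|=585.2954
4. ⊥bis P2·P3 via (29.095,9.105): [(0, 0) (25.2217, 0) (19.801, 26) (0, 26)]  |A|=585.2954
5. ⊥bis P2·P4 via (3.175,7.89): [(0, 11.967) (0, 0) (9.3194, 0)]  |A|=55.7627
6. ⊥bis P2·P5 via (43.875,12.095): [(0, 11.967) (0, 0) (9.3194, 0)]  |A|=55.7627
7. canonical 3-gon: [(0, 11.967) (0, 0) (9.3194, 0)]
8. shoelace: 55.7627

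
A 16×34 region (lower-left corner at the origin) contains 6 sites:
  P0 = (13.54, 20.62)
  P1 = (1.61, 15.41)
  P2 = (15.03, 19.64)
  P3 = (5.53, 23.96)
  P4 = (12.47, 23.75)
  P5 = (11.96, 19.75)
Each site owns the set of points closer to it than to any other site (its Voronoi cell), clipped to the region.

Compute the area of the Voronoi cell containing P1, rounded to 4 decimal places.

1. box [0,16]×[0,34]: [(0, 0) (16, 0) (16, 34) (0, 34)]
2. ⊥bis P1·P0 via (7.575,18.015): [(0, 0) (15.4424, 0) (0.5941, 34) (0, 34)]  |A|=272.621
3. ⊥bis P1·P2 via (8.32,17.525): [(0, 0) (13.8439, 0) (9.6974, 13.155) (0.5941, 34) (0, 34)]  |A|=262.1068
4. ⊥bis P1·P3 via (3.57,19.685): [(0, 21.3218) (0, 0) (13.8439, 0) (9.6974, 13.155) (7.6658, 17.8072)]  |A|=208.7024
5. ⊥bis P1·P4 via (7.04,19.58): [(0, 21.3218) (0, 0) (13.8439, 0) (9.6974, 13.155) (7.6658, 17.8072)]  |A|=208.7024
6. ⊥bis P1·P5 via (6.785,17.58): [(6.4574, 18.3612) (0, 21.3218) (0, 0) (13.8439, 0) (12.897, 3.0042)]  |A|=198.339
7. canonical 5-gon: [(6.4574, 18.3612) (0, 21.3218) (0, 0) (13.8439, 0) (12.897, 3.0042)]
8. shoelace: 198.339

Area of P1's cell: 198.3390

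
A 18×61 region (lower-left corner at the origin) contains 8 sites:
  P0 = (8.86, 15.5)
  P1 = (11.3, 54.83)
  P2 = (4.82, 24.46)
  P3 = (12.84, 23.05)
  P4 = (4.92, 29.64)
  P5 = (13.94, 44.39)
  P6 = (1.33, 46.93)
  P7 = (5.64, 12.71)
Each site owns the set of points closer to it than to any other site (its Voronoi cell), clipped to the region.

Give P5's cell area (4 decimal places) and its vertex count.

Area of P5's cell: 154.2713 (5 vertices)

1. box [0,18]×[0,61]: [(0, 0) (18, 0) (18, 61) (0, 61)]
2. ⊥bis P5·P0 via (11.4,29.945): [(0, 31.9496) (18, 28.7845) (18, 61) (0, 61)]  |A|=551.3937
3. ⊥bis P5·P1 via (12.62,49.61): [(0, 46.4187) (0, 31.9496) (18, 28.7845) (18, 50.9705)]  |A|=329.8965
4. ⊥bis P5·P2 via (9.38,34.425): [(0, 46.4187) (0, 38.7173) (18, 30.4805) (18, 50.9705)]  |A|=253.7228
5. ⊥bis P5·P3 via (13.39,33.72): [(0, 46.4187) (0, 38.7173) (10.6072, 33.8634) (18, 33.4824) (18, 50.9705)]  |A|=242.6265
6. ⊥bis P5·P4 via (9.43,37.015): [(0, 46.4187) (0, 42.7817) (14.9496, 33.6396) (18, 33.4824) (18, 50.9705)]  |A|=202.8943
7. ⊥bis P5·P6 via (7.635,45.66): [(8.2058, 48.4938) (6.2815, 38.9404) (14.9496, 33.6396) (18, 33.4824) (18, 50.9705)]  |A|=154.2713
8. ⊥bis P5·P7 via (9.79,28.55): [(8.2058, 48.4938) (6.2815, 38.9404) (14.9496, 33.6396) (18, 33.4824) (18, 50.9705)]  |A|=154.2713
9. canonical 5-gon: [(8.2058, 48.4938) (6.2815, 38.9404) (14.9496, 33.6396) (18, 33.4824) (18, 50.9705)]
10. shoelace: 154.2713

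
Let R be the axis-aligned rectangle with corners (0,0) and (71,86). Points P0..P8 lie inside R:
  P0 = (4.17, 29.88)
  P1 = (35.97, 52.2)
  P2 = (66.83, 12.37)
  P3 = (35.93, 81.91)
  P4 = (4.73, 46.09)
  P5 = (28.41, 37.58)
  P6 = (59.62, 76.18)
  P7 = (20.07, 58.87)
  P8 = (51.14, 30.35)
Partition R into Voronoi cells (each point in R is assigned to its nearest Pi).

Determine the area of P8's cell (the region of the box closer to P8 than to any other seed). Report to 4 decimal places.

1. box [0,71]×[0,86]: [(0, 0) (71, 0) (71, 86) (0, 86)]
2. ⊥bis P8·P0 via (27.655,30.115): [(27.9563, 0) (71, 0) (71, 86) (27.0958, 86)]  |A|=3738.7582
3. ⊥bis P8·P1 via (43.555,41.275): [(27.6538, 30.2351) (27.9563, 0) (71, 0) (71, 60.3295)]  |A|=1958.2424
4. ⊥bis P8·P2 via (58.985,21.36): [(27.6538, 30.2351) (27.9563, 0) (34.5074, 0) (71, 31.8447) (71, 60.3295)]  |A|=1377.1947
5. ⊥bis P8·P3 via (43.535,56.13): [(27.6538, 30.2351) (27.9563, 0) (34.5074, 0) (71, 31.8447) (71, 60.3295)]  |A|=1377.1947
6. ⊥bis P8·P4 via (27.935,38.22): [(27.6538, 30.2351) (27.9563, 0) (34.5074, 0) (71, 31.8447) (71, 60.3295)]  |A|=1377.1947
7. ⊥bis P8·P5 via (39.775,33.965): [(41.6878, 39.9787) (28.9714, 0) (34.5074, 0) (71, 31.8447) (71, 60.3295)]  |A|=1143.271
8. ⊥bis P8·P6 via (55.38,53.265): [(59.679, 52.4696) (41.6878, 39.9787) (28.9714, 0) (34.5074, 0) (71, 31.8447) (71, 50.3748)]  |A|=1086.9224
9. ⊥bis P8·P7 via (35.605,44.61): [(59.679, 52.4696) (41.6878, 39.9787) (28.9714, 0) (34.5074, 0) (71, 31.8447) (71, 50.3748)]  |A|=1086.9224
10. canonical 6-gon: [(59.679, 52.4696) (41.6878, 39.9787) (28.9714, 0) (34.5074, 0) (71, 31.8447) (71, 50.3748)]
11. shoelace: 1086.9224

Area of P8's cell: 1086.9224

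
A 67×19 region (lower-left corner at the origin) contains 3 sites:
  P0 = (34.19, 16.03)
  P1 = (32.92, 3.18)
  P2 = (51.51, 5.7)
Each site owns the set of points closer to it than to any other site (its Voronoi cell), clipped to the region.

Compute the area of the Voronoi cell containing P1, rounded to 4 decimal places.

Area of P1's cell: 457.4693

1. box [0,67]×[0,19]: [(0, 0) (67, 0) (67, 19) (0, 19)]
2. ⊥bis P1·P0 via (33.555,9.605): [(0, 12.9213) (0, 0) (67, 0) (67, 6.2995)]  |A|=643.8992
3. ⊥bis P1·P2 via (42.215,4.44): [(41.6229, 8.8076) (0, 12.9213) (0, 0) (42.8169, 0)]  |A|=457.4693
4. canonical 4-gon: [(41.6229, 8.8076) (0, 12.9213) (0, 0) (42.8169, 0)]
5. shoelace: 457.4693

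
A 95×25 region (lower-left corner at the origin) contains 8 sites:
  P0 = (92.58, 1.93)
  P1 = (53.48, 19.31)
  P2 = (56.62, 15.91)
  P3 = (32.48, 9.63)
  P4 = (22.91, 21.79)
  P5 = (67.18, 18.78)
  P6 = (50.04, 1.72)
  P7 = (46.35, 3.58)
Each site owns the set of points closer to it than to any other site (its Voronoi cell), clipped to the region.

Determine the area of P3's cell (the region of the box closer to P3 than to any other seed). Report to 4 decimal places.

1. box [0,95]×[0,25]: [(0, 0) (95, 0) (95, 25) (0, 25)]
2. ⊥bis P3·P0 via (62.53,5.78): [(0, 0) (61.7895, 0) (64.9925, 25) (0, 25)]  |A|=1584.7741
3. ⊥bis P3·P1 via (42.98,14.47): [(0, 0) (49.65, 0) (38.1262, 25) (0, 25)]  |A|=1097.2019
4. ⊥bis P3·P2 via (44.55,12.77): [(0, 0) (47.8721, 0) (45.5688, 8.8538) (38.1262, 25) (0, 25)]  |A|=1089.3314
5. ⊥bis P3·P4 via (27.695,15.71): [(7.7333, 0) (47.8721, 0) (45.5688, 8.8538) (38.4917, 24.2071)]  |A|=499.4694
6. ⊥bis P3·P5 via (49.83,14.205): [(7.7333, 0) (47.8721, 0) (45.5688, 8.8538) (38.4917, 24.2071)]  |A|=499.4694
7. ⊥bis P3·P6 via (41.26,5.675): [(7.7333, 0) (38.7037, 0) (44.1138, 12.0103) (38.4917, 24.2071)]  |A|=441.6055
8. ⊥bis P3·P7 via (39.415,6.605): [(7.7333, 0) (36.5339, 0) (42.911, 14.6197) (38.4917, 24.2071)]  |A|=411.4634
9. canonical 4-gon: [(7.7333, 0) (36.5339, 0) (42.911, 14.6197) (38.4917, 24.2071)]
10. shoelace: 411.4634

Area of P3's cell: 411.4634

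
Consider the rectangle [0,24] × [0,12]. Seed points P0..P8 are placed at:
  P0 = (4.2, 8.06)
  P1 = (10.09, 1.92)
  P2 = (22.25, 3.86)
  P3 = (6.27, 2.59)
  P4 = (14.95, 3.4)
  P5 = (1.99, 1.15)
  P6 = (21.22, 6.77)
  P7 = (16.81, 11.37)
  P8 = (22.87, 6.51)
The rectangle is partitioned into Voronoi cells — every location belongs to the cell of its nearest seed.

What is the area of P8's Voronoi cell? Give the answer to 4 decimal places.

1. box [0,24]×[0,12]: [(0, 0) (24, 0) (24, 12) (0, 12)]
2. ⊥bis P8·P0 via (13.535,7.285): [(12.9302, 0) (24, 0) (24, 12) (13.9264, 12)]  |A|=126.8602
3. ⊥bis P8·P1 via (16.48,4.215): [(13.8809, 11.4517) (17.9938, 0) (24, 0) (24, 12) (13.9264, 12)]  |A|=97.8666
4. ⊥bis P8·P2 via (22.56,5.185): [(13.8809, 11.4517) (15.5419, 6.827) (24, 4.8481) (24, 12) (13.9264, 12)]  |A|=56.8618
5. ⊥bis P8·P3 via (14.57,4.55): [(13.8809, 11.4517) (15.5419, 6.827) (24, 4.8481) (24, 12) (13.9264, 12)]  |A|=56.8618
6. ⊥bis P8·P4 via (18.91,4.955): [(18.4413, 6.1486) (24, 4.8481) (24, 12) (16.1436, 12)]  |A|=42.8631
7. ⊥bis P8·P5 via (12.43,3.83): [(18.4413, 6.1486) (24, 4.8481) (24, 12) (16.1436, 12)]  |A|=42.8631
8. ⊥bis P8·P6 via (22.045,6.64): [(21.8422, 5.3529) (24, 4.8481) (24, 12) (22.8896, 12)]  |A|=11.4067
9. ⊥bis P8·P7 via (19.84,8.94): [(21.8422, 5.3529) (24, 4.8481) (24, 12) (22.8896, 12)]  |A|=11.4067
10. canonical 4-gon: [(21.8422, 5.3529) (24, 4.8481) (24, 12) (22.8896, 12)]
11. shoelace: 11.4067

Area of P8's cell: 11.4067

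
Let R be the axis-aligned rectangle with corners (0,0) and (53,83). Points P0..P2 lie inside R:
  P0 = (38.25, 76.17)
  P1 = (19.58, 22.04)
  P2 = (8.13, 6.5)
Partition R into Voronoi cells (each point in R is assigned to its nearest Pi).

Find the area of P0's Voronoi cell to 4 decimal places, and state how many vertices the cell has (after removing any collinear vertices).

1. box [0,53]×[0,83]: [(0, 0) (53, 0) (53, 83) (0, 83)]
2. ⊥bis P0·P1 via (28.915,49.105): [(0, 59.0781) (53, 40.7978) (53, 83) (0, 83)]  |A|=1752.2882
3. ⊥bis P0·P2 via (23.19,41.335): [(0, 59.0781) (53, 40.7978) (53, 83) (0, 83)]  |A|=1752.2882
4. canonical 4-gon: [(0, 59.0781) (53, 40.7978) (53, 83) (0, 83)]
5. shoelace: 1752.2882

Area of P0's cell: 1752.2882 (4 vertices)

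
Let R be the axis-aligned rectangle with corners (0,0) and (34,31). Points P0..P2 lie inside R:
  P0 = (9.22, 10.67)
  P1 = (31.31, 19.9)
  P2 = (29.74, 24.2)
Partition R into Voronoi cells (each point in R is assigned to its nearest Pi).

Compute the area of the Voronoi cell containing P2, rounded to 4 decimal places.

1. box [0,34]×[0,31]: [(0, 0) (34, 0) (34, 31) (0, 31)]
2. ⊥bis P2·P0 via (19.48,17.435): [(30.9759, 0) (34, 0) (34, 31) (10.5358, 31)]  |A|=410.5685
3. ⊥bis P2·P1 via (30.525,22.05): [(19.1706, 17.9043) (34, 23.3188) (34, 31) (10.5358, 31)]  |A|=210.5939
4. canonical 4-gon: [(19.1706, 17.9043) (34, 23.3188) (34, 31) (10.5358, 31)]
5. shoelace: 210.5939

Area of P2's cell: 210.5939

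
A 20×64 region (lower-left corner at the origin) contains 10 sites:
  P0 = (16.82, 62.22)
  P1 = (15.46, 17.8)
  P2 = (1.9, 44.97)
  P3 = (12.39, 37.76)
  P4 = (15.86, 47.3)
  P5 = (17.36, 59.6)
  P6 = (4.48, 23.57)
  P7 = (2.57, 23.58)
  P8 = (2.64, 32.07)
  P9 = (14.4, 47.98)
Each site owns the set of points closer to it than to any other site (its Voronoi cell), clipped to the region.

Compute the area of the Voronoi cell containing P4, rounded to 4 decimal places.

Area of P4's cell: 56.7695

1. box [0,20]×[0,64]: [(0, 0) (20, 0) (20, 64) (0, 64)]
2. ⊥bis P4·P0 via (16.34,54.76): [(0, 55.8114) (0, 0) (20, 0) (20, 54.5245)]  |A|=1103.3587
3. ⊥bis P4·P1 via (15.66,32.55): [(0, 55.8114) (0, 32.7623) (20, 32.4912) (20, 54.5245)]  |A|=450.8238
4. ⊥bis P4·P2 via (8.88,46.135): [(7.3438, 55.3388) (11.1372, 32.6113) (20, 32.4912) (20, 54.5245)]  |A|=239.916
5. ⊥bis P4·P3 via (14.125,42.53): [(7.3438, 55.3388) (9.1816, 44.3281) (20, 40.3931) (20, 54.5245)]  |A|=145.3686
6. ⊥bis P4·P5 via (16.61,53.45): [(7.4731, 54.5643) (9.1816, 44.3281) (20, 40.3931) (20, 53.0366)]  |A|=131.2001
7. ⊥bis P4·P6 via (10.17,35.435): [(7.4731, 54.5643) (9.1816, 44.3281) (20, 40.3931) (20, 53.0366)]  |A|=131.2001
8. ⊥bis P4·P7 via (9.215,35.44): [(7.4731, 54.5643) (9.1816, 44.3281) (20, 40.3931) (20, 53.0366)]  |A|=131.2001
9. ⊥bis P4·P8 via (9.25,39.685): [(7.4731, 54.5643) (9.1816, 44.3281) (20, 40.3931) (20, 53.0366)]  |A|=131.2001
10. ⊥bis P4·P9 via (15.13,47.64): [(17.7701, 53.3085) (12.9492, 42.9577) (20, 40.3931) (20, 53.0366)]  |A|=56.7695
11. canonical 4-gon: [(17.7701, 53.3085) (12.9492, 42.9577) (20, 40.3931) (20, 53.0366)]
12. shoelace: 56.7695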